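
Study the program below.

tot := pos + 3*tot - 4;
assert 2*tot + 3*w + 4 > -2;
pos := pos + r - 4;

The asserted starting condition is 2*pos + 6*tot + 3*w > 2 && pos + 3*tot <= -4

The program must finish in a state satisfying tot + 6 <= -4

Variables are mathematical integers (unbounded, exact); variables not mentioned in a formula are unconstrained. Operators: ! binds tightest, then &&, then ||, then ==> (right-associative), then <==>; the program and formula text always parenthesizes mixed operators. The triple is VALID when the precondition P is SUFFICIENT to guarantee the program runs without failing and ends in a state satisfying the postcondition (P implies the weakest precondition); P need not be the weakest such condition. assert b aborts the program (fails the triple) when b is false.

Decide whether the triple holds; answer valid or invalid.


Working backward. After the program, the postcondition tot + 6 <= -4 must hold; in canonical form it is tot <= -10.
Before pos := pos + r - 4: tot <= -10
Before assert 2*tot + 3*w + 4 > -2: 2*tot + 3*w > -6 && tot <= -10
Before tot := pos + 3*tot - 4: 2*pos + 6*tot + 3*w > 2 && pos + 3*tot <= -6
The weakest precondition is 2*pos + 6*tot + 3*w > 2 && pos + 3*tot <= -6.
Check whether 2*pos + 6*tot + 3*w > 2 && pos + 3*tot <= -4 implies it.
Countermodel: at the initial state pos = -1, tot = -1, w = 4, the precondition holds but the weakest precondition fails.
Answer: invalid


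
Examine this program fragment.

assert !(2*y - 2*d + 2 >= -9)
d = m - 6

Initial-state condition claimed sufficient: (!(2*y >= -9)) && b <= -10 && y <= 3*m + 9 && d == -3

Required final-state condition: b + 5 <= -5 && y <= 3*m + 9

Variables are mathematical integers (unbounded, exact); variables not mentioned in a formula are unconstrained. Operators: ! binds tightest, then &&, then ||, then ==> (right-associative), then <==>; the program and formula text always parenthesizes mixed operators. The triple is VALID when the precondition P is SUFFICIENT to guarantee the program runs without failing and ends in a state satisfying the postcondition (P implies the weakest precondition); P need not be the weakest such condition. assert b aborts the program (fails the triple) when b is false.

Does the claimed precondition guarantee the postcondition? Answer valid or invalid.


Working backward. After the program, the postcondition b + 5 <= -5 && y <= 3*m + 9 must hold; in canonical form it is b <= -10 && y <= 3*m + 9.
Before d := m - 6: b <= -10 && y <= 3*m + 9
Before assert !(2*y - 2*d + 2 >= -9): (!(2*y >= 2*d - 11)) && b <= -10 && y <= 3*m + 9
The weakest precondition is (!(2*y >= 2*d - 11)) && b <= -10 && y <= 3*m + 9.
Check whether (!(2*y >= -9)) && b <= -10 && y <= 3*m + 9 && d == -3 implies it.
Countermodel: at the initial state b = -10, d = -3, m = 0, y = -5, the precondition holds but the weakest precondition fails.
Answer: invalid


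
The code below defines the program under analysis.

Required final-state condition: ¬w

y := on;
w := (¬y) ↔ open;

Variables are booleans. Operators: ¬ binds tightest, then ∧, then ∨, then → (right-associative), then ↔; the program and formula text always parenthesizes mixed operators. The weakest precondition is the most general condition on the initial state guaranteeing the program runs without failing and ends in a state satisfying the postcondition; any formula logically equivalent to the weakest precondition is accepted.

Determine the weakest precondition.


Working backward. After the program, ¬w must hold.
Before w := (¬y) ↔ open: ¬((¬y) ↔ open)
Before y := on: ¬((¬on) ↔ open)
Answer: WP = ¬((¬on) ↔ open)


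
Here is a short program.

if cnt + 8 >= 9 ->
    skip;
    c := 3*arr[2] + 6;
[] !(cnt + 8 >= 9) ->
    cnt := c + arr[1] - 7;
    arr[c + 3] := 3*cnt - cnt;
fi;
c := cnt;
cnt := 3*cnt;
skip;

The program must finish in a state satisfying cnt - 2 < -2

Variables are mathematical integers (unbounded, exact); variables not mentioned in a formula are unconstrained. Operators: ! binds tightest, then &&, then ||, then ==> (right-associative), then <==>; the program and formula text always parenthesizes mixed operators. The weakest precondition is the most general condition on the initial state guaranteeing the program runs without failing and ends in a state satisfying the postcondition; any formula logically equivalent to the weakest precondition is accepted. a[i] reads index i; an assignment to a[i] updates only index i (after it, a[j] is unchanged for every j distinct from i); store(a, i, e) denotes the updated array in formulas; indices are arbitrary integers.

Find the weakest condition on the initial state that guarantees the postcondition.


Working backward. After the program, the postcondition cnt - 2 < -2 must hold; in canonical form it is cnt < 0.
Before skip: cnt < 0
Before cnt := 3*cnt: 3*cnt < 0
Before c := cnt: 3*cnt < 0
Then branch requires 3*cnt < 0; else branch requires 3*arr[1] + 3*c < 21.
Before the if: (cnt >= 1 ==> 3*cnt < 0) && ((!(cnt >= 1)) ==> 3*arr[1] + 3*c < 21)
Answer: WP = (cnt >= 1 ==> 3*cnt < 0) && ((!(cnt >= 1)) ==> 3*arr[1] + 3*c < 21)


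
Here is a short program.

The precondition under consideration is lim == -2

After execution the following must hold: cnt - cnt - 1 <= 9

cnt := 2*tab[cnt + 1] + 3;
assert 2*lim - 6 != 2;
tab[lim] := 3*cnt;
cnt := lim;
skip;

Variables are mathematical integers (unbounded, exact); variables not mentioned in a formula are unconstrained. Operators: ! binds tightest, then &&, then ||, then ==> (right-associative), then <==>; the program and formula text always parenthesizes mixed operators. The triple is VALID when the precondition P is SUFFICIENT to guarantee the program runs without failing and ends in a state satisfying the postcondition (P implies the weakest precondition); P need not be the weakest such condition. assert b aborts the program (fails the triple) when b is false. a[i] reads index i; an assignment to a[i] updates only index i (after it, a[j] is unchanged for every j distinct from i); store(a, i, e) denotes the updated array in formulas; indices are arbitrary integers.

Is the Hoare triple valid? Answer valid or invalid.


Working backward. After the program, the postcondition cnt - cnt - 1 <= 9 must hold; in canonical form it is true.
Before skip: true
Before cnt := lim: true
Before tab[lim] := 3*cnt: true
Before assert 2*lim - 6 != 2: 2*lim != 8
Before cnt := 2*tab[cnt + 1] + 3: 2*lim != 8
The weakest precondition is 2*lim != 8.
Check whether lim == -2 implies it.
Every state satisfying the precondition satisfies the weakest precondition: the implication holds.
Answer: valid


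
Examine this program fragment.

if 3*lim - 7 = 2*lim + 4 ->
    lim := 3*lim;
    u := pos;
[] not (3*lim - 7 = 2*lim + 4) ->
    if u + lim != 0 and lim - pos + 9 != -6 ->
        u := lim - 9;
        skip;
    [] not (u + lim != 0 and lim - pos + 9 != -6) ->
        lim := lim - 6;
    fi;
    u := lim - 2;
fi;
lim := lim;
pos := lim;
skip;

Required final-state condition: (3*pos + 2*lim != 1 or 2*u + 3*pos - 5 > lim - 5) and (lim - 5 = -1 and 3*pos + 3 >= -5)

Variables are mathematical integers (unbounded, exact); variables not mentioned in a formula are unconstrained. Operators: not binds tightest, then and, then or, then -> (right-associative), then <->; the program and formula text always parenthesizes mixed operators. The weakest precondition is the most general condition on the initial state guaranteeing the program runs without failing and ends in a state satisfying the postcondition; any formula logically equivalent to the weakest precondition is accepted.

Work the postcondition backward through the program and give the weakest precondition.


Working backward. After the program, the postcondition (3*pos + 2*lim != 1 or 2*u + 3*pos - 5 > lim - 5) and (lim - 5 = -1 and 3*pos + 3 >= -5) must hold; in canonical form it is (2*lim + 3*pos != 1 or 3*pos + 2*u > lim) and lim = 4 and 3*pos >= -8.
Before skip: (2*lim + 3*pos != 1 or 3*pos + 2*u > lim) and lim = 4 and 3*pos >= -8
Before pos := lim: (5*lim != 1 or 2*lim + 2*u > 0) and lim = 4 and 3*lim >= -8
Before lim := lim: (5*lim != 1 or 2*lim + 2*u > 0) and lim = 4 and 3*lim >= -8
Then branch requires (15*lim != 1 or 6*lim + 2*pos > 0) and 3*lim = 4 and 9*lim >= -8; else branch requires ((lim + u != 0 and lim != pos - 15) -> ((5*lim != 1 or 4*lim > 4) and lim = 4 and 3*lim >= -8)) and ((not (lim + u != 0 and lim != pos - 15)) -> ((5*lim != 31 or 4*lim > 28) and lim = 10 and 3*lim >= 10)).
Before the if: (lim = 11 -> ((15*lim != 1 or 6*lim + 2*pos > 0) and 3*lim = 4 and 9*lim >= -8)) and ((not (lim = 11)) -> (((lim + u != 0 and lim != pos - 15) -> ((5*lim != 1 or 4*lim > 4) and lim = 4 and 3*lim >= -8)) and ((not (lim + u != 0 and lim != pos - 15)) -> ((5*lim != 31 or 4*lim > 28) and lim = 10 and 3*lim >= 10))))
Answer: WP = (lim = 11 -> ((15*lim != 1 or 6*lim + 2*pos > 0) and 3*lim = 4 and 9*lim >= -8)) and ((not (lim = 11)) -> (((lim + u != 0 and lim != pos - 15) -> ((5*lim != 1 or 4*lim > 4) and lim = 4 and 3*lim >= -8)) and ((not (lim + u != 0 and lim != pos - 15)) -> ((5*lim != 31 or 4*lim > 28) and lim = 10 and 3*lim >= 10))))


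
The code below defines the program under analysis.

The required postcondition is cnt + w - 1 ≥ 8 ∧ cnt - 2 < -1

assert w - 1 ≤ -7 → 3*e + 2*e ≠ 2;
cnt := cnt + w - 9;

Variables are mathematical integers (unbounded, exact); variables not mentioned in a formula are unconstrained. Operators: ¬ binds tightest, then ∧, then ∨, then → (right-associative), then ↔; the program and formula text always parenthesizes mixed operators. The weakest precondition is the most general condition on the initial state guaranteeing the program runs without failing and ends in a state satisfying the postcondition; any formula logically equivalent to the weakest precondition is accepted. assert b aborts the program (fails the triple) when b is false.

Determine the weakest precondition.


Working backward. After the program, the postcondition cnt + w - 1 ≥ 8 ∧ cnt - 2 < -1 must hold; in canonical form it is cnt + w ≥ 9 ∧ cnt < 1.
Before cnt := cnt + w - 9: cnt + 2*w ≥ 18 ∧ cnt + w < 10
Before assert w - 1 ≤ -7 → 3*e + 2*e ≠ 2: (w ≤ -6 → 5*e ≠ 2) ∧ cnt + 2*w ≥ 18 ∧ cnt + w < 10
Answer: WP = (w ≤ -6 → 5*e ≠ 2) ∧ cnt + 2*w ≥ 18 ∧ cnt + w < 10


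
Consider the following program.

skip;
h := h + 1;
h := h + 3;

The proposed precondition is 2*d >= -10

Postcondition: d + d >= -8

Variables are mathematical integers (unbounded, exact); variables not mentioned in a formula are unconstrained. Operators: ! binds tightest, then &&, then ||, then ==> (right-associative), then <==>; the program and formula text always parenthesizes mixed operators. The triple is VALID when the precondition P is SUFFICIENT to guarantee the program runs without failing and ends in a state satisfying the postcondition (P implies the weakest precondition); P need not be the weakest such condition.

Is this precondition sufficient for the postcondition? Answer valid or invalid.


Working backward. After the program, the postcondition d + d >= -8 must hold; in canonical form it is 2*d >= -8.
Before h := h + 3: 2*d >= -8
Before h := h + 1: 2*d >= -8
Before skip: 2*d >= -8
The weakest precondition is 2*d >= -8.
Check whether 2*d >= -10 implies it.
Countermodel: at the initial state d = -5, the precondition holds but the weakest precondition fails.
Answer: invalid


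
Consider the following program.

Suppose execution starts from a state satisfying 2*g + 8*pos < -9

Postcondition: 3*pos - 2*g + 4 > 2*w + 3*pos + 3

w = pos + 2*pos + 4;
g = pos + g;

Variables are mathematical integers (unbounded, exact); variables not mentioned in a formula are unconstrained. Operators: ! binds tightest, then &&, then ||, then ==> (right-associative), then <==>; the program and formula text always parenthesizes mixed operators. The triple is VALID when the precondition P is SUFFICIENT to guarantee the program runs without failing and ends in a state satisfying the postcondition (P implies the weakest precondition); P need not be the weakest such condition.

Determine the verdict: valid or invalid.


Working backward. After the program, the postcondition 3*pos - 2*g + 4 > 2*w + 3*pos + 3 must hold; in canonical form it is 2*g + 2*w < 1.
Before g := pos + g: 2*g + 2*pos + 2*w < 1
Before w := pos + 2*pos + 4: 2*g + 8*pos < -7
The weakest precondition is 2*g + 8*pos < -7.
Check whether 2*g + 8*pos < -9 implies it.
Every state satisfying the precondition satisfies the weakest precondition: the implication holds.
Answer: valid


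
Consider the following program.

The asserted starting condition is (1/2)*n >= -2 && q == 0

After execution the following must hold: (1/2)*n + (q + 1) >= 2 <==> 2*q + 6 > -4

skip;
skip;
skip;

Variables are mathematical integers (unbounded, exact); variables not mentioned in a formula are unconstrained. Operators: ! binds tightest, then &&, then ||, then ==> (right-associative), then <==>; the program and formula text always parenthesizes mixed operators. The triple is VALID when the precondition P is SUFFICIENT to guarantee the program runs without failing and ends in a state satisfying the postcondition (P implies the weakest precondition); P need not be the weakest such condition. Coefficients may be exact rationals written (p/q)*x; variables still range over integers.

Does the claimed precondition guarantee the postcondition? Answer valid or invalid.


Working backward. After the program, the postcondition (1/2)*n + (q + 1) >= 2 <==> 2*q + 6 > -4 must hold; in canonical form it is (1/2)*n + q >= 1 <==> 2*q > -10.
Before skip: (1/2)*n + q >= 1 <==> 2*q > -10
Before skip: (1/2)*n + q >= 1 <==> 2*q > -10
Before skip: (1/2)*n + q >= 1 <==> 2*q > -10
The weakest precondition is (1/2)*n + q >= 1 <==> 2*q > -10.
Check whether (1/2)*n >= -2 && q == 0 implies it.
Countermodel: at the initial state n = -4, q = 0, the precondition holds but the weakest precondition fails.
Answer: invalid


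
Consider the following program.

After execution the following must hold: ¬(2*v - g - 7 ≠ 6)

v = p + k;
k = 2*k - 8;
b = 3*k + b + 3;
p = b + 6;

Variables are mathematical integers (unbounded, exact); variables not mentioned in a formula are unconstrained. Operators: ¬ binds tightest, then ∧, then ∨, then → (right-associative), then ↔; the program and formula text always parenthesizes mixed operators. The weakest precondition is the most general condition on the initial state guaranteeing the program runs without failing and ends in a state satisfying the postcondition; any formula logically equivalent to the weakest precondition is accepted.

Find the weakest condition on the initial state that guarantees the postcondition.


Working backward. After the program, the postcondition ¬(2*v - g - 7 ≠ 6) must hold; in canonical form it is ¬(2*v ≠ g + 13).
Before p := b + 6: ¬(2*v ≠ g + 13)
Before b := 3*k + b + 3: ¬(2*v ≠ g + 13)
Before k := 2*k - 8: ¬(2*v ≠ g + 13)
Before v := p + k: ¬(2*k + 2*p ≠ g + 13)
Answer: WP = ¬(2*k + 2*p ≠ g + 13)


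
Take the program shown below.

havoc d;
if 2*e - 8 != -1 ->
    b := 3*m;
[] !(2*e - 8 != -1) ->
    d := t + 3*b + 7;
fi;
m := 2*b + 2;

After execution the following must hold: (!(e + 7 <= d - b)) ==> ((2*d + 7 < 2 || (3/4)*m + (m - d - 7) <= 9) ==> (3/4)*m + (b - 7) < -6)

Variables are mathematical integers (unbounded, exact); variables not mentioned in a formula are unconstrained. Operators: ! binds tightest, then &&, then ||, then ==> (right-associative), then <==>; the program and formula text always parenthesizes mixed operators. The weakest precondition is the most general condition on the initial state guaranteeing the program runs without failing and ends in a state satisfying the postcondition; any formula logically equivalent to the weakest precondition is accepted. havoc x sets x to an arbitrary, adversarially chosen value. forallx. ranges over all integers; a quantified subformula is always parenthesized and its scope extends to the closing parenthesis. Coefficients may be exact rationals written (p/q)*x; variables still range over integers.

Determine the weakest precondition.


Working backward. After the program, the postcondition (!(e + 7 <= d - b)) ==> ((2*d + 7 < 2 || (3/4)*m + (m - d - 7) <= 9) ==> (3/4)*m + (b - 7) < -6) must hold; in canonical form it is (!(b + e <= d - 7)) ==> ((2*d < -5 || (7/4)*m <= d + 16) ==> b + (3/4)*m < 1).
Before m := 2*b + 2: (!(b + e <= d - 7)) ==> ((2*d < -5 || (7/2)*b <= d + 25/2) ==> (5/2)*b < -1/2)
Then branch requires (!(e + 3*m <= d - 7)) ==> ((2*d < -5 || (21/2)*m <= d + 25/2) ==> (15/2)*m < -1/2); else branch requires (!(e <= 2*b + t)) ==> ((6*b + 2*t < -19 || (1/2)*b <= t + 39/2) ==> (5/2)*b < -1/2).
Before the if: (2*e != 7 ==> ((!(e + 3*m <= d - 7)) ==> ((2*d < -5 || (21/2)*m <= d + 25/2) ==> (15/2)*m < -1/2))) && ((!(2*e != 7)) ==> ((!(e <= 2*b + t)) ==> ((6*b + 2*t < -19 || (1/2)*b <= t + 39/2) ==> (5/2)*b < -1/2)))
Before havoc d: forall d_1. ((2*e != 7 ==> ((!(e + 3*m <= d_1 - 7)) ==> ((2*d_1 < -5 || (21/2)*m <= d_1 + 25/2) ==> (15/2)*m < -1/2))) && ((!(2*e != 7)) ==> ((!(e <= 2*b + t)) ==> ((6*b + 2*t < -19 || (1/2)*b <= t + 39/2) ==> (5/2)*b < -1/2))))
Answer: WP = forall d_1. ((2*e != 7 ==> ((!(e + 3*m <= d_1 - 7)) ==> ((2*d_1 < -5 || (21/2)*m <= d_1 + 25/2) ==> (15/2)*m < -1/2))) && ((!(2*e != 7)) ==> ((!(e <= 2*b + t)) ==> ((6*b + 2*t < -19 || (1/2)*b <= t + 39/2) ==> (5/2)*b < -1/2))))


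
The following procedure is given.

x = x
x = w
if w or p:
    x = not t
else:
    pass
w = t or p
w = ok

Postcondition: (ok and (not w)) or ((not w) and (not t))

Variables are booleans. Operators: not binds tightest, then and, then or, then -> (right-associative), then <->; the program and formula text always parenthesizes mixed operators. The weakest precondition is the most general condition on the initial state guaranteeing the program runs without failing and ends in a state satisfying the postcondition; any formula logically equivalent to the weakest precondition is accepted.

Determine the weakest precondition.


Working backward. After the program, (ok and (not w)) or ((not w) and (not t)) must hold.
Before w := ok: (not ok) and (not t)
Before w := t or p: (not ok) and (not t)
Then branch requires (not ok) and (not t); else branch requires (not ok) and (not t).
Before the if: ((w or p) -> ((not ok) and (not t))) and ((not (w or p)) -> ((not ok) and (not t)))
Before x := w: ((w or p) -> ((not ok) and (not t))) and ((not (w or p)) -> ((not ok) and (not t)))
Before x := x: ((w or p) -> ((not ok) and (not t))) and ((not (w or p)) -> ((not ok) and (not t)))
Answer: WP = ((w or p) -> ((not ok) and (not t))) and ((not (w or p)) -> ((not ok) and (not t)))


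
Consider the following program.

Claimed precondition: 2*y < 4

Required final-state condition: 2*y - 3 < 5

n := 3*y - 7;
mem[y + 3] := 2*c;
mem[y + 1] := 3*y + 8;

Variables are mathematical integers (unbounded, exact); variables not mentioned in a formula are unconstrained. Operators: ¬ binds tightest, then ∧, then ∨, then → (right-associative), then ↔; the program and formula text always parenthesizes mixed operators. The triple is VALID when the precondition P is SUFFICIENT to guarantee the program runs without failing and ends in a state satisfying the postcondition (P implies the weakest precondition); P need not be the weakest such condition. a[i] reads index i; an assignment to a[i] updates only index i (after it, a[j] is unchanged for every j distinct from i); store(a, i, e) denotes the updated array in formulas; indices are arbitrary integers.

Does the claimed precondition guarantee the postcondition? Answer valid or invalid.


Working backward. After the program, the postcondition 2*y - 3 < 5 must hold; in canonical form it is 2*y < 8.
Before mem[y + 1] := 3*y + 8: 2*y < 8
Before mem[y + 3] := 2*c: 2*y < 8
Before n := 3*y - 7: 2*y < 8
The weakest precondition is 2*y < 8.
Check whether 2*y < 4 implies it.
Every state satisfying the precondition satisfies the weakest precondition: the implication holds.
Answer: valid


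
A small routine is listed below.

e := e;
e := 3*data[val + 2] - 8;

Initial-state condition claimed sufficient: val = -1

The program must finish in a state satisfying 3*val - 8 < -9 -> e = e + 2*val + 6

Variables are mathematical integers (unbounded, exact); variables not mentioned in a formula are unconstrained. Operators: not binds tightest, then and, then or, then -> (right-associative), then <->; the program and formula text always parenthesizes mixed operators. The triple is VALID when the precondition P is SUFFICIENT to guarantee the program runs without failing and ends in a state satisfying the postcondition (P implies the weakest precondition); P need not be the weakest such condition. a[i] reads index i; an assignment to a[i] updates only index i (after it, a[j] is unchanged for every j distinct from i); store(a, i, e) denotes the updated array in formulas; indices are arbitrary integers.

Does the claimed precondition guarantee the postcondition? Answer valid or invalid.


Working backward. After the program, the postcondition 3*val - 8 < -9 -> e = e + 2*val + 6 must hold; in canonical form it is 3*val < -1 -> 2*val = -6.
Before e := 3*data[val + 2] - 8: 3*val < -1 -> 2*val = -6
Before e := e: 3*val < -1 -> 2*val = -6
The weakest precondition is 3*val < -1 -> 2*val = -6.
Check whether val = -1 implies it.
Countermodel: at the initial state val = -1, the precondition holds but the weakest precondition fails.
Answer: invalid


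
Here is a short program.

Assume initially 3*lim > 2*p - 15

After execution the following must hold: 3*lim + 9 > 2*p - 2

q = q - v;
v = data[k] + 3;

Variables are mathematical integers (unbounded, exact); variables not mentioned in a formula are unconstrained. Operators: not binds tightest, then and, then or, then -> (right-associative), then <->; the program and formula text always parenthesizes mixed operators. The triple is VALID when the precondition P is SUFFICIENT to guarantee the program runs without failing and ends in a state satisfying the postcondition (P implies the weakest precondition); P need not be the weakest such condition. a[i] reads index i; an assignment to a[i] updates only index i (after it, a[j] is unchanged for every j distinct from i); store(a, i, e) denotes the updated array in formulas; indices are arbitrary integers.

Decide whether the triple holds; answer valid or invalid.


Working backward. After the program, the postcondition 3*lim + 9 > 2*p - 2 must hold; in canonical form it is 3*lim > 2*p - 11.
Before v := data[k] + 3: 3*lim > 2*p - 11
Before q := q - v: 3*lim > 2*p - 11
The weakest precondition is 3*lim > 2*p - 11.
Check whether 3*lim > 2*p - 15 implies it.
Countermodel: at the initial state lim = -3, p = 1, the precondition holds but the weakest precondition fails.
Answer: invalid


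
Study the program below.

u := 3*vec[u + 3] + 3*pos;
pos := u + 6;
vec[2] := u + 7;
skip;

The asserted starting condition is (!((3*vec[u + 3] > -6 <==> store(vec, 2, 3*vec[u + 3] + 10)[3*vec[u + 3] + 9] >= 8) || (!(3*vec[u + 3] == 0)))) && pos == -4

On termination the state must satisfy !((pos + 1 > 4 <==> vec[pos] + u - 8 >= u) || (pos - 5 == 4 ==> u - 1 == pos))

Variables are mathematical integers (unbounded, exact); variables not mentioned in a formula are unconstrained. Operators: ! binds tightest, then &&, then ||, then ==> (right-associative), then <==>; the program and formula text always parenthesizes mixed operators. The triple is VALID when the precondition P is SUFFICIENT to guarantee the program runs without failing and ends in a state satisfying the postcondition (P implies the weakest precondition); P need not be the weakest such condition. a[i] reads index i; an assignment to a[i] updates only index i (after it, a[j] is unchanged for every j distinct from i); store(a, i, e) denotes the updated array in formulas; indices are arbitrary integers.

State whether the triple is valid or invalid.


Working backward. After the program, the postcondition !((pos + 1 > 4 <==> vec[pos] + u - 8 >= u) || (pos - 5 == 4 ==> u - 1 == pos)) must hold; in canonical form it is !((pos > 3 <==> vec[pos] >= 8) || (pos == 9 ==> u == pos + 1)).
Before skip: !((pos > 3 <==> vec[pos] >= 8) || (pos == 9 ==> u == pos + 1))
Before vec[2] := u + 7: !((pos > 3 <==> store(vec, 2, u + 7)[pos] >= 8) || (pos == 9 ==> u == pos + 1))
Before pos := u + 6: !((u > -3 <==> store(vec, 2, u + 7)[u + 6] >= 8) || (!(u == 3)))
Before u := 3*vec[u + 3] + 3*pos: !((3*vec[u + 3] + 3*pos > -3 <==> store(vec, 2, 3*vec[u + 3] + 3*pos + 7)[3*vec[u + 3] + 3*pos + 6] >= 8) || (!(3*vec[u + 3] + 3*pos == 3)))
The weakest precondition is !((3*vec[u + 3] + 3*pos > -3 <==> store(vec, 2, 3*vec[u + 3] + 3*pos + 7)[3*vec[u + 3] + 3*pos + 6] >= 8) || (!(3*vec[u + 3] + 3*pos == 3))).
Check whether (!((3*vec[u + 3] > -6 <==> store(vec, 2, 3*vec[u + 3] + 10)[3*vec[u + 3] + 9] >= 8) || (!(3*vec[u + 3] == 0)))) && pos == -4 implies it.
Countermodel: at the initial state pos = -4, u = -1, vec = {[-6] = -17422, [2] = 0, [9] = -17422, elsewhere -17422}, the precondition holds but the weakest precondition fails.
Answer: invalid


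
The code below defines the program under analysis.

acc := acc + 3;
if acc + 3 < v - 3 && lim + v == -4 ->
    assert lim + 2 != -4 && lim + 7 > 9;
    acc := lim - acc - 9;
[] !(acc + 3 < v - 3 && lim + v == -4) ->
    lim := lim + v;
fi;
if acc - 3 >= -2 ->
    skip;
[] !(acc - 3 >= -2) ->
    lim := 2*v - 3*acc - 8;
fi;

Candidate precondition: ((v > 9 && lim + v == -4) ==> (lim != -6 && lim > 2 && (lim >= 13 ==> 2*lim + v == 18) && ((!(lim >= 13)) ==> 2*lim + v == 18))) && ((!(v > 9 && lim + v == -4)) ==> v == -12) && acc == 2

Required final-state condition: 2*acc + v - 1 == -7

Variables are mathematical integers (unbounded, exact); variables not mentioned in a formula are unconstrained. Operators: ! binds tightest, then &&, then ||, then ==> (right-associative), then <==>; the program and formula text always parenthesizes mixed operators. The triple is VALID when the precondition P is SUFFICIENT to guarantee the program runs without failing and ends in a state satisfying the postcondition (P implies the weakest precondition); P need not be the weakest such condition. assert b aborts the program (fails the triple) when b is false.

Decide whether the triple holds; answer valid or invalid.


Working backward. After the program, the postcondition 2*acc + v - 1 == -7 must hold; in canonical form it is 2*acc + v == -6.
Then branch requires 2*acc + v == -6; else branch requires 2*acc + v == -6.
Before the if: (acc >= 1 ==> 2*acc + v == -6) && ((!(acc >= 1)) ==> 2*acc + v == -6)
Then branch requires lim != -6 && lim > 2 && (lim >= acc + 10 ==> 2*lim + v == 2*acc + 12) && ((!(lim >= acc + 10)) ==> 2*lim + v == 2*acc + 12); else branch requires (acc >= 1 ==> 2*acc + v == -6) && ((!(acc >= 1)) ==> 2*acc + v == -6).
Before the if: ((acc < v - 6 && lim + v == -4) ==> (lim != -6 && lim > 2 && (lim >= acc + 10 ==> 2*lim + v == 2*acc + 12) && ((!(lim >= acc + 10)) ==> 2*lim + v == 2*acc + 12))) && ((!(acc < v - 6 && lim + v == -4)) ==> ((acc >= 1 ==> 2*acc + v == -6) && ((!(acc >= 1)) ==> 2*acc + v == -6)))
Before acc := acc + 3: ((acc < v - 9 && lim + v == -4) ==> (lim != -6 && lim > 2 && (lim >= acc + 13 ==> 2*lim + v == 2*acc + 18) && ((!(lim >= acc + 13)) ==> 2*lim + v == 2*acc + 18))) && ((!(acc < v - 9 && lim + v == -4)) ==> ((acc >= -2 ==> 2*acc + v == -12) && ((!(acc >= -2)) ==> 2*acc + v == -12)))
The weakest precondition is ((acc < v - 9 && lim + v == -4) ==> (lim != -6 && lim > 2 && (lim >= acc + 13 ==> 2*lim + v == 2*acc + 18) && ((!(lim >= acc + 13)) ==> 2*lim + v == 2*acc + 18))) && ((!(acc < v - 9 && lim + v == -4)) ==> ((acc >= -2 ==> 2*acc + v == -12) && ((!(acc >= -2)) ==> 2*acc + v == -12))).
Check whether ((v > 9 && lim + v == -4) ==> (lim != -6 && lim > 2 && (lim >= 13 ==> 2*lim + v == 18) && ((!(lim >= 13)) ==> 2*lim + v == 18))) && ((!(v > 9 && lim + v == -4)) ==> v == -12) && acc == 2 implies it.
Countermodel: at the initial state acc = 2, lim = 15, v = -12, the precondition holds but the weakest precondition fails.
Answer: invalid


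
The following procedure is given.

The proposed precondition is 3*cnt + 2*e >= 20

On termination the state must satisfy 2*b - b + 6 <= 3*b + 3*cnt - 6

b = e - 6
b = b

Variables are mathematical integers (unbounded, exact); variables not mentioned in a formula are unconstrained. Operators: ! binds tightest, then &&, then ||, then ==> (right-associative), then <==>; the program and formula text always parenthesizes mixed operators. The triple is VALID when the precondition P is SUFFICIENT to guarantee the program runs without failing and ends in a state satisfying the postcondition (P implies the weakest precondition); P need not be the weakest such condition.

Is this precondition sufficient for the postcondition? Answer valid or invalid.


Working backward. After the program, the postcondition 2*b - b + 6 <= 3*b + 3*cnt - 6 must hold; in canonical form it is 2*b + 3*cnt >= 12.
Before b := b: 2*b + 3*cnt >= 12
Before b := e - 6: 3*cnt + 2*e >= 24
The weakest precondition is 3*cnt + 2*e >= 24.
Check whether 3*cnt + 2*e >= 20 implies it.
Countermodel: at the initial state cnt = 6, e = 1, the precondition holds but the weakest precondition fails.
Answer: invalid


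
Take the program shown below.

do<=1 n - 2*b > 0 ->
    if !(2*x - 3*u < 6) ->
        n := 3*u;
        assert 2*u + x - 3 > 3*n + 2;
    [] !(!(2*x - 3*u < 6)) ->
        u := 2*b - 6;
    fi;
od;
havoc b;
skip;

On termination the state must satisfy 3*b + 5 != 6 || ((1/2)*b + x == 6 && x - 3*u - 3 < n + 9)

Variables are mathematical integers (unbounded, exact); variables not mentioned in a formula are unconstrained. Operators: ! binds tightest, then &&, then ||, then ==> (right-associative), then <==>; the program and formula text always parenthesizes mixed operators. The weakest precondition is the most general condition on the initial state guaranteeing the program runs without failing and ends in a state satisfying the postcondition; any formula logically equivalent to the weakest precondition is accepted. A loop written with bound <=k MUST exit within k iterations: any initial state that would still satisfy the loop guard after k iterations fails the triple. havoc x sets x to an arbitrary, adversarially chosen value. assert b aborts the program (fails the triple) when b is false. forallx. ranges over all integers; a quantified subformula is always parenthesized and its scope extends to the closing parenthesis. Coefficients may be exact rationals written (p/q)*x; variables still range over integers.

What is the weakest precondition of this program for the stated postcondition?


Working backward. After the program, the postcondition 3*b + 5 != 6 || ((1/2)*b + x == 6 && x - 3*u - 3 < n + 9) must hold; in canonical form it is 3*b != 1 || ((1/2)*b + x == 6 && x < n + 3*u + 12).
Before skip: 3*b != 1 || ((1/2)*b + x == 6 && x < n + 3*u + 12)
Before havoc b: forall b_1. (3*b_1 != 1 || ((1/2)*b_1 + x == 6 && x < n + 3*u + 12))
Before the loop (bound <=1), unroll the exhaustion recursion (WP_0 = exit-now case; WP_j = one more guarded iteration, up to j = 1):
  WP_0: (!(n > 2*b)) && (forall b_1. (3*b_1 != 1 || ((1/2)*b_1 + x == 6 && x < n + 3*u + 12)))
  WP_1: (n > 2*b ==> (((!(2*x < 3*u + 6)) ==> (x > 7*u + 5 && (!(3*u > 2*b)) && (forall b_1. (3*b_1 != 1 || ((1/2)*b_1 + x == 6 && x < 6*u + 12))))) && (2*x < 3*u + 6 ==> ((!(n > 2*b)) && (forall b_1. (3*b_1 != 1 || ((1/2)*b_1 + x == 6 && x < 6*b + n - 6))))))) && ((!(n > 2*b)) ==> (forall b_1. (3*b_1 != 1 || ((1/2)*b_1 + x == 6 && x < n + 3*u + 12))))
So before the loop: (n > 2*b ==> (((!(2*x < 3*u + 6)) ==> (x > 7*u + 5 && (!(3*u > 2*b)) && (forall b_1. (3*b_1 != 1 || ((1/2)*b_1 + x == 6 && x < 6*u + 12))))) && (2*x < 3*u + 6 ==> ((!(n > 2*b)) && (forall b_1. (3*b_1 != 1 || ((1/2)*b_1 + x == 6 && x < 6*b + n - 6))))))) && ((!(n > 2*b)) ==> (forall b_1. (3*b_1 != 1 || ((1/2)*b_1 + x == 6 && x < n + 3*u + 12))))
Answer: WP = (n > 2*b ==> (((!(2*x < 3*u + 6)) ==> (x > 7*u + 5 && (!(3*u > 2*b)) && (forall b_1. (3*b_1 != 1 || ((1/2)*b_1 + x == 6 && x < 6*u + 12))))) && (2*x < 3*u + 6 ==> ((!(n > 2*b)) && (forall b_1. (3*b_1 != 1 || ((1/2)*b_1 + x == 6 && x < 6*b + n - 6))))))) && ((!(n > 2*b)) ==> (forall b_1. (3*b_1 != 1 || ((1/2)*b_1 + x == 6 && x < n + 3*u + 12))))


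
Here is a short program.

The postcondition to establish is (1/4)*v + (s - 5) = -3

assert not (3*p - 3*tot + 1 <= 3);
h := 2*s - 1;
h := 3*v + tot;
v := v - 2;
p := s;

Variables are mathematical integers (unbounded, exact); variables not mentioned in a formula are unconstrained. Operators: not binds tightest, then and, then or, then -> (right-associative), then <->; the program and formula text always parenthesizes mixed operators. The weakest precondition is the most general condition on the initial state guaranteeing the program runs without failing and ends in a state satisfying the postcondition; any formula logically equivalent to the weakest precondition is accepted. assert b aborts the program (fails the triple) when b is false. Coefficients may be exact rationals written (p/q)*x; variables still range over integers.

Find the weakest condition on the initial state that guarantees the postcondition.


Working backward. After the program, the postcondition (1/4)*v + (s - 5) = -3 must hold; in canonical form it is s + (1/4)*v = 2.
Before p := s: s + (1/4)*v = 2
Before v := v - 2: s + (1/4)*v = 5/2
Before h := 3*v + tot: s + (1/4)*v = 5/2
Before h := 2*s - 1: s + (1/4)*v = 5/2
Before assert not (3*p - 3*tot + 1 <= 3): (not (3*p <= 3*tot + 2)) and s + (1/4)*v = 5/2
Answer: WP = (not (3*p <= 3*tot + 2)) and s + (1/4)*v = 5/2


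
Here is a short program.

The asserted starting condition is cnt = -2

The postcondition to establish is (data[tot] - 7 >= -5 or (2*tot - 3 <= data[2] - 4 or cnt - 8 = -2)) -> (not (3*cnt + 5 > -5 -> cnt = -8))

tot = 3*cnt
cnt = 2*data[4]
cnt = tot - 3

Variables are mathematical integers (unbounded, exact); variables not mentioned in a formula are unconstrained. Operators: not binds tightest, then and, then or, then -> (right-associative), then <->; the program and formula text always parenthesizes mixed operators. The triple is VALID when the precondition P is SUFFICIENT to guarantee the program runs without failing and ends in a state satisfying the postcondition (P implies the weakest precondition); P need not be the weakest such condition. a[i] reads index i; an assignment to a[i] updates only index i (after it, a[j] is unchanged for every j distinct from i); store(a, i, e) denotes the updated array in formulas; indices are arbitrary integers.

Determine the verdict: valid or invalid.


Working backward. After the program, the postcondition (data[tot] - 7 >= -5 or (2*tot - 3 <= data[2] - 4 or cnt - 8 = -2)) -> (not (3*cnt + 5 > -5 -> cnt = -8)) must hold; in canonical form it is (data[tot] >= 2 or 2*tot <= data[2] - 1 or cnt = 6) -> (not (3*cnt > -10 -> cnt = -8)).
Before cnt := tot - 3: (data[tot] >= 2 or 2*tot <= data[2] - 1 or tot = 9) -> (not (3*tot > -1 -> tot = -5))
Before cnt := 2*data[4]: (data[tot] >= 2 or 2*tot <= data[2] - 1 or tot = 9) -> (not (3*tot > -1 -> tot = -5))
Before tot := 3*cnt: (data[3*cnt] >= 2 or 6*cnt <= data[2] - 1 or 3*cnt = 9) -> (not (9*cnt > -1 -> 3*cnt = -5))
The weakest precondition is (data[3*cnt] >= 2 or 6*cnt <= data[2] - 1 or 3*cnt = 9) -> (not (9*cnt > -1 -> 3*cnt = -5)).
Check whether cnt = -2 implies it.
Countermodel: at the initial state cnt = -2, data = {[-6] = 0, [2] = 0, elsewhere 0}, the precondition holds but the weakest precondition fails.
Answer: invalid


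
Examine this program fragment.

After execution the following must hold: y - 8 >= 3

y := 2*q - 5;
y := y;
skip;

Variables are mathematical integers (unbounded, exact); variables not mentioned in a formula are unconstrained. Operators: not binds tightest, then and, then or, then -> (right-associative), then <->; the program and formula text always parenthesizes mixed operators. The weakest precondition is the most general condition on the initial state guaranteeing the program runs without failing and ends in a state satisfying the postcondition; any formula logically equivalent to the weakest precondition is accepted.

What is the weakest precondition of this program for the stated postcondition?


Working backward. After the program, the postcondition y - 8 >= 3 must hold; in canonical form it is y >= 11.
Before skip: y >= 11
Before y := y: y >= 11
Before y := 2*q - 5: 2*q >= 16
Answer: WP = 2*q >= 16


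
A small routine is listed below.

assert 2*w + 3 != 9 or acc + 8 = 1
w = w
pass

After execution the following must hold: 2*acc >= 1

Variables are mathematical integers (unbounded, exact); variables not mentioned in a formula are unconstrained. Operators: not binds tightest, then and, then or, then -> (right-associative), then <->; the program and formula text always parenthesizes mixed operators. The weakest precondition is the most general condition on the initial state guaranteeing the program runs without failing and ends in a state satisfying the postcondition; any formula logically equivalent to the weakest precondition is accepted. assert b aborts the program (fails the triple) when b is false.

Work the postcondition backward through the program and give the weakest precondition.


Working backward. After the program, 2*acc >= 1 must hold.
Before skip: 2*acc >= 1
Before w := w: 2*acc >= 1
Before assert 2*w + 3 != 9 or acc + 8 = 1: (2*w != 6 or acc = -7) and 2*acc >= 1
Answer: WP = (2*w != 6 or acc = -7) and 2*acc >= 1


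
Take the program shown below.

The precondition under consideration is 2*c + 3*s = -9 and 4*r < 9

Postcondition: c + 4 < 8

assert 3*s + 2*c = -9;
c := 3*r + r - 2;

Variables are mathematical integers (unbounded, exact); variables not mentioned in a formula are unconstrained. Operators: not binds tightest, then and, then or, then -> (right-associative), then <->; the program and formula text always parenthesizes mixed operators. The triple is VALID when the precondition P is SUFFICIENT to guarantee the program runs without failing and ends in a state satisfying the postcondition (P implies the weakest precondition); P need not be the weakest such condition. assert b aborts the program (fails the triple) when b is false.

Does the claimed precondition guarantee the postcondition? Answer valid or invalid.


Working backward. After the program, the postcondition c + 4 < 8 must hold; in canonical form it is c < 4.
Before c := 3*r + r - 2: 4*r < 6
Before assert 3*s + 2*c = -9: 2*c + 3*s = -9 and 4*r < 6
The weakest precondition is 2*c + 3*s = -9 and 4*r < 6.
Check whether 2*c + 3*s = -9 and 4*r < 9 implies it.
Countermodel: at the initial state c = -3, r = 2, s = -1, the precondition holds but the weakest precondition fails.
Answer: invalid


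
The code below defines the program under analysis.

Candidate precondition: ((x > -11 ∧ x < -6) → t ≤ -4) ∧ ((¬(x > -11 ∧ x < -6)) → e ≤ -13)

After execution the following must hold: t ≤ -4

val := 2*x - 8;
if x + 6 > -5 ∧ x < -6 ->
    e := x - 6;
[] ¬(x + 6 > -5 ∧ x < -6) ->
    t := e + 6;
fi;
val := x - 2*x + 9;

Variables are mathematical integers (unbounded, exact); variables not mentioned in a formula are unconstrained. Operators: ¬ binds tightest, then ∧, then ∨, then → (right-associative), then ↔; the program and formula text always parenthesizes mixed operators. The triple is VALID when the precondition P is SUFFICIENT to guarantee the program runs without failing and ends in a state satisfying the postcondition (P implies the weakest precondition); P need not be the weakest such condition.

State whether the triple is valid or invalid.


Working backward. After the program, t ≤ -4 must hold.
Before val := x - 2*x + 9: t ≤ -4
Then branch requires t ≤ -4; else branch requires e ≤ -10.
Before the if: ((x > -11 ∧ x < -6) → t ≤ -4) ∧ ((¬(x > -11 ∧ x < -6)) → e ≤ -10)
Before val := 2*x - 8: ((x > -11 ∧ x < -6) → t ≤ -4) ∧ ((¬(x > -11 ∧ x < -6)) → e ≤ -10)
The weakest precondition is ((x > -11 ∧ x < -6) → t ≤ -4) ∧ ((¬(x > -11 ∧ x < -6)) → e ≤ -10).
Check whether ((x > -11 ∧ x < -6) → t ≤ -4) ∧ ((¬(x > -11 ∧ x < -6)) → e ≤ -13) implies it.
Every state satisfying the precondition satisfies the weakest precondition: the implication holds.
Answer: valid
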